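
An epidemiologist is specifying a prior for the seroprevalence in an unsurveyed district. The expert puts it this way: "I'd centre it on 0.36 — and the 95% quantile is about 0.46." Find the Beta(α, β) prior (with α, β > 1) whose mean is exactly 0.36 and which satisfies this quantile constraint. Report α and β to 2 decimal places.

With mean 0.36 fixed, write α = 0.36s, β = 0.64s where s = α+β.
Need P(θ < 0.46) = 0.95 under Beta(0.36s, 0.64s). Normal approximation: (q−m)/√(m(1−m)/s) ≈ z_{0.95} = 1.64, so s ≈ 0.36·0.64·(1.64)²/(0.46−0.36)² = 62.3.
At s = 62.3: P(θ<0.46) ≈ 0.947. Adjusting to match 0.95 gives s ≈ 64.60.
So α = 0.36·64.60 ≈ 23.26, β = 0.64·64.60 ≈ 41.35.

α ≈ 23.26, β ≈ 41.35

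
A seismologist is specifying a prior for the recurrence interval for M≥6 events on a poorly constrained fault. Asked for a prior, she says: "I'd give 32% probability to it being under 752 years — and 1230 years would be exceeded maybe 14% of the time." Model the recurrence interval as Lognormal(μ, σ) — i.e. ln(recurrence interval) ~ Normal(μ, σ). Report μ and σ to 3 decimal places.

μ ≈ 6.771, σ ≈ 0.318

If T ~ Lognormal(μ,σ) then ln T ~ Normal(μ,σ), so the p-quantile of ln T is μ + z_p·σ.
ln(752) = 6.623 and ln(1230) = 7.115; z_{0.32} = -0.4677, z_{0.86} = 1.08.
σ = (7.115 − 6.623)/(1.08 − (-0.4677)) = 0.318.
μ = 6.623 − (-0.4677)·0.318 = 6.771.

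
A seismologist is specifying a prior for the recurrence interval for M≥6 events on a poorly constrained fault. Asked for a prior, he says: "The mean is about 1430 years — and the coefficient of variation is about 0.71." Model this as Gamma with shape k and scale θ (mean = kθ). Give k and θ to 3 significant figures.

k ≈ 1.98, θ ≈ 721

For Gamma(k, scale θ): mean = kθ, variance = kθ², so CV = 1/√k.
CV = 0.71, hence k = 1/CV² = 1.98.
Then θ = mean/k = 1430/1.98 = 721.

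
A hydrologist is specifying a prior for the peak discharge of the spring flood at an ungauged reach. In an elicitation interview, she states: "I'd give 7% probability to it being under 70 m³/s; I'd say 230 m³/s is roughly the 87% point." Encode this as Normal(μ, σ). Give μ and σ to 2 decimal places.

μ = 160.74, σ = 61.49

The p-quantile of Normal(μ,σ) is μ + z_p·σ, with z_{0.07} = -1.476 and z_{0.87} = 1.126.
Eliminate σ: μ = (z₂·x₁ − z₁·x₂)/(z₂ − z₁) = (1.126·70 − (-1.476)·230)/2.602 = 160.74.
Then σ = (x₂ − x₁)/(z₂ − z₁) = (230 − 70)/2.602 = 61.49.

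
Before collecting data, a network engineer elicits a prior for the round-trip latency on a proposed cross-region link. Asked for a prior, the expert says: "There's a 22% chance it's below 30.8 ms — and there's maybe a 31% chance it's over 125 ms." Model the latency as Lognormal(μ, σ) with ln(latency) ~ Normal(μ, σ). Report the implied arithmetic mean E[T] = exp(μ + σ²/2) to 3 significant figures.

E[T] ≈ 133 ms

If T ~ Lognormal(μ,σ) then ln T ~ Normal(μ,σ), so the p-quantile of ln T is μ + z_p·σ.
ln(30.8) = 3.428 and ln(125) = 4.828; z_{0.22} = -0.7722, z_{0.69} = 0.4959.
σ = (4.828 − 3.428)/(0.4959 − (-0.7722)) = 1.105.
μ = 3.428 − (-0.7722)·1.105 = 4.281.
E[T] = exp(μ + σ²/2) = exp(4.281 + 0.6102) = 133 ms.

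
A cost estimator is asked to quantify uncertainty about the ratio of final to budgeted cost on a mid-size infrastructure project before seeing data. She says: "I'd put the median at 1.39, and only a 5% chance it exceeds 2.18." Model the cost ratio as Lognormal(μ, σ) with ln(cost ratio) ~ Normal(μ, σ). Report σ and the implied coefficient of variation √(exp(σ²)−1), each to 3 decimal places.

If T ~ Lognormal(μ,σ) then ln T ~ Normal(μ,σ), so the p-quantile of ln T is μ + z_p·σ.
ln(1.39) = 0.3293 and ln(2.18) = 0.7793; z_{0.5} = 0, z_{0.95} = 1.645.
σ = (0.7793 − 0.3293)/(1.645 − (0)) = 0.274.
μ = 0.3293 − (0)·0.274 = 0.329.
CV = √(exp(σ²)−1) = √(exp(0.0749)−1) = 0.279.

σ ≈ 0.274, CV ≈ 0.279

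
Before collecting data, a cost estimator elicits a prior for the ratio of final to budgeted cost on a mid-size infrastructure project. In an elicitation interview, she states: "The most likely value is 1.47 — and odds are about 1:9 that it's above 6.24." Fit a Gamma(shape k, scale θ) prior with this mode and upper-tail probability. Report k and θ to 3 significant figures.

k ≈ 1.87, θ ≈ 1.69

Gamma(k,θ) with k>1 has mode (k−1)θ, so θ = 1.47/(k−1).
Need P(X < 6.24) = 0.9 with θ tied to k this way. Start at k = 2, θ = 1.47: P(X<6.24) ≈ 0.925.
Too high — lower k to spread out. Iterating converges to k ≈ 1.87.
Then θ = 1.47/(1.87−1) ≈ 1.69.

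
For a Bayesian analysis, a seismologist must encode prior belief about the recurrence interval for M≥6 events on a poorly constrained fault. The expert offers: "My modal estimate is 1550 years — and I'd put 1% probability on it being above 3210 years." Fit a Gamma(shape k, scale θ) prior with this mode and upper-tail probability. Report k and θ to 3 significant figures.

k ≈ 10.2, θ ≈ 168

Gamma(k,θ) with k>1 has mode (k−1)θ, so θ = 1550/(k−1).
Need P(X < 3210) = 0.99 with θ tied to k this way. Start at k = 2, θ = 1550: P(X<3210) ≈ 0.613.
Too low — raise k to concentrate. Iterating converges to k ≈ 10.2.
Then θ = 1550/(10.2−1) ≈ 168.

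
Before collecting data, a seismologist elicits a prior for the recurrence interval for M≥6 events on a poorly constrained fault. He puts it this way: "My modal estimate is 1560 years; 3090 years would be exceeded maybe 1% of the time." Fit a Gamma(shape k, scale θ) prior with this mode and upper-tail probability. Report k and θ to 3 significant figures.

k ≈ 11.5, θ ≈ 148

Gamma(k,θ) with k>1 has mode (k−1)θ, so θ = 1560/(k−1).
Need P(X < 3090) = 0.99 with θ tied to k this way. Start at k = 2, θ = 1560: P(X<3090) ≈ 0.589.
Too low — raise k to concentrate. Iterating converges to k ≈ 11.5.
Then θ = 1560/(11.5−1) ≈ 148.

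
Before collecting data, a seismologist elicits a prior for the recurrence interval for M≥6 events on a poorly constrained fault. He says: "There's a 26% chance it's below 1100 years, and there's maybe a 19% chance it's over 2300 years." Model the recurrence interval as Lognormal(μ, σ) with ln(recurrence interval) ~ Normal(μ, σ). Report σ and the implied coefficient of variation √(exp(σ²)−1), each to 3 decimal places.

σ ≈ 0.485, CV ≈ 0.515

If T ~ Lognormal(μ,σ) then ln T ~ Normal(μ,σ), so the p-quantile of ln T is μ + z_p·σ.
ln(1100) = 7.003 and ln(2300) = 7.741; z_{0.26} = -0.6433, z_{0.81} = 0.8779.
σ = (7.741 − 7.003)/(0.8779 − (-0.6433)) = 0.485.
μ = 7.003 − (-0.6433)·0.485 = 7.315.
CV = √(exp(σ²)−1) = √(exp(0.2351)−1) = 0.515.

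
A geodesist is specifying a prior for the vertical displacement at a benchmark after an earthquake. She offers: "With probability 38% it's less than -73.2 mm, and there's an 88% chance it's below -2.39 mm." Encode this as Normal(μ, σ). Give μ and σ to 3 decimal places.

μ = -58.589, σ = 47.829

The p-quantile of Normal(μ,σ) is μ + z_p·σ, with z_{0.38} = -0.3055 and z_{0.88} = 1.175.
Eliminate σ: μ = (z₂·x₁ − z₁·x₂)/(z₂ − z₁) = (1.175·-73.2 − (-0.3055)·-2.39)/1.48 = -58.589.
Then σ = (x₂ − x₁)/(z₂ − z₁) = (-2.39 − -73.2)/1.48 = 47.829.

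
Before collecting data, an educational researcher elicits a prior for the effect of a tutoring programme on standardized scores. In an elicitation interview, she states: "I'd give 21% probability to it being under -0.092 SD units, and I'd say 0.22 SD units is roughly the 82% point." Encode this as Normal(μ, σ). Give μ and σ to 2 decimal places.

μ = 0.05, σ = 0.18

The p-quantile of Normal(μ,σ) is μ + z_p·σ, with z_{0.21} = -0.8064 and z_{0.82} = 0.9154.
Eliminate σ: μ = (z₂·x₁ − z₁·x₂)/(z₂ − z₁) = (0.9154·-0.092 − (-0.8064)·0.22)/1.722 = 0.05.
Then σ = (x₂ − x₁)/(z₂ − z₁) = (0.22 − -0.092)/1.722 = 0.18.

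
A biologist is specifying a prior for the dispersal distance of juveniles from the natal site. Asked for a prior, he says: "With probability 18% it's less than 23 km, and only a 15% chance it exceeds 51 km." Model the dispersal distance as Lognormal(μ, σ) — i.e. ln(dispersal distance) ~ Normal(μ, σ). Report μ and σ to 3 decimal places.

μ ≈ 3.509, σ ≈ 0.408

If T ~ Lognormal(μ,σ) then ln T ~ Normal(μ,σ), so the p-quantile of ln T is μ + z_p·σ.
ln(23) = 3.135 and ln(51) = 3.932; z_{0.18} = -0.9154, z_{0.85} = 1.036.
σ = (3.932 − 3.135)/(1.036 − (-0.9154)) = 0.408.
μ = 3.135 − (-0.9154)·0.408 = 3.509.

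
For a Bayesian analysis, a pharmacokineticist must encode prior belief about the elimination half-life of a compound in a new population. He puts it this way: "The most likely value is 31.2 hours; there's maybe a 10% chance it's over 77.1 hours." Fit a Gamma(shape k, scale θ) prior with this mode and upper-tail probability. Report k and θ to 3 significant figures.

Gamma(k,θ) with k>1 has mode (k−1)θ, so θ = 31.2/(k−1).
Need P(X < 77.1) = 0.9 with θ tied to k this way. Start at k = 2, θ = 31.2: P(X<77.1) ≈ 0.707.
Too low — raise k to concentrate. Iterating converges to k ≈ 3.35.
Then θ = 31.2/(3.35−1) ≈ 13.3.

k ≈ 3.35, θ ≈ 13.3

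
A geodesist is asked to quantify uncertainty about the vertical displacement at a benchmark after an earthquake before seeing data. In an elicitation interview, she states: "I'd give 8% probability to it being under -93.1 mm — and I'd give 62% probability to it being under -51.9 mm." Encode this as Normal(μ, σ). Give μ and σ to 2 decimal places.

μ = -59.26, σ = 24.09

For Normal(μ,σ), the p-quantile is μ + z_p·σ. Here z_{0.08} = -1.405, z_{0.62} = 0.3055.
So -93.1 = μ − 1.405σ and -51.9 = μ + 0.3055σ.
Subtracting: σ = (-51.9 − -93.1)/(0.3055 − (-1.405)) = 24.09.
Then μ = -93.1 − (-1.405)·24.09 = -59.26.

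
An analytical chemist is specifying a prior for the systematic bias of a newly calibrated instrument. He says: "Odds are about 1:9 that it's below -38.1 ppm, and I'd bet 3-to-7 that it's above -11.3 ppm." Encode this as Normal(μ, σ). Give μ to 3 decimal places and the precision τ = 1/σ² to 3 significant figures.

For Normal(μ,σ), the p-quantile is μ + z_p·σ. Here z_{0.1} = -1.282, z_{0.7} = 0.5244.
So -38.1 = μ − 1.282σ and -11.3 = μ + 0.5244σ.
Subtracting: σ = (-11.3 − -38.1)/(0.5244 − (-1.282)) = 14.840.
Then μ = -38.1 − (-1.282)·14.840 = -19.082.
Precision τ = 1/σ² = 1/14.84² = 0.00454.

μ = -19.082, τ = 0.00454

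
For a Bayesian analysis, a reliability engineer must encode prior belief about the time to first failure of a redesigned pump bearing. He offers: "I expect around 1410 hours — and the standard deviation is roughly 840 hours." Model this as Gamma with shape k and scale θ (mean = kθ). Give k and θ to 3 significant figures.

k ≈ 2.82, θ ≈ 500

For Gamma(k, scale θ): mean = kθ, variance = kθ², so CV = 1/√k.
CV = SD/mean = 840/1410 = 0.5957, hence k = 1/CV² = 2.82.
Then θ = mean/k = 1410/2.82 = 500.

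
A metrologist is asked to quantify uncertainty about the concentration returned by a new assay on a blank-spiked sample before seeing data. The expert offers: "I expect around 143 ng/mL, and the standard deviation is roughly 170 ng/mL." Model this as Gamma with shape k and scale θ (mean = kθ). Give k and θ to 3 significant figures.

For Gamma(k, scale θ): mean = kθ, variance = kθ², so CV = 1/√k.
CV = SD/mean = 170/143 = 1.189, hence k = 1/CV² = 0.708.
Then θ = mean/k = 143/0.708 = 202.

k ≈ 0.708, θ ≈ 202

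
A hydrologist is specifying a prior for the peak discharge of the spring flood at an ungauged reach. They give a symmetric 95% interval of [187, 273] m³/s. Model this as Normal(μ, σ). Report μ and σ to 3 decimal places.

μ = 230.000, σ = 21.939

A symmetric 95% interval runs μ ± z·σ with z = 1.96.
Half-width = 43, so σ = 43/1.96 = 21.939.
μ is the interval midpoint, 230.000.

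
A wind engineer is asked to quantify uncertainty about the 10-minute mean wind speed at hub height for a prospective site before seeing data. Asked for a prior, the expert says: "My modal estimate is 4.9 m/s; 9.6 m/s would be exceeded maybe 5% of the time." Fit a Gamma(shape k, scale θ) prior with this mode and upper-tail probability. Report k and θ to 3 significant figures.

Gamma(k,θ) with k>1 has mode (k−1)θ, so θ = 4.9/(k−1).
Need P(X < 9.6) = 0.95 with θ tied to k this way. Start at k = 2, θ = 4.9: P(X<9.6) ≈ 0.583.
Too low — raise k to concentrate. Iterating converges to k ≈ 7.14.
Then θ = 4.9/(7.14−1) ≈ 0.799.

k ≈ 7.14, θ ≈ 0.799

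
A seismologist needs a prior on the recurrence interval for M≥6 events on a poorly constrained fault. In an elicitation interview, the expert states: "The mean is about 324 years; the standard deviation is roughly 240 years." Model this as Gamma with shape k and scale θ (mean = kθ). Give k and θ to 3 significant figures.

For Gamma(k, scale θ): mean = kθ, variance = kθ², so CV = 1/√k.
CV = SD/mean = 240/324 = 0.7407, hence k = 1/CV² = 1.82.
Then θ = mean/k = 324/1.82 = 178.

k ≈ 1.82, θ ≈ 178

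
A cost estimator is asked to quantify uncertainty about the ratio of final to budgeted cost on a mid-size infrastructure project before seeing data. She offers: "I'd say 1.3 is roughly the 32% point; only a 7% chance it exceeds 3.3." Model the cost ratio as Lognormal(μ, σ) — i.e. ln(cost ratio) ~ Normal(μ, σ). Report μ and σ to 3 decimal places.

μ ≈ 0.487, σ ≈ 0.479

If T ~ Lognormal(μ,σ) then ln T ~ Normal(μ,σ), so the p-quantile of ln T is μ + z_p·σ.
ln(1.3) = 0.2624 and ln(3.3) = 1.194; z_{0.32} = -0.4677, z_{0.93} = 1.476.
σ = (1.194 − 0.2624)/(1.476 − (-0.4677)) = 0.479.
μ = 0.2624 − (-0.4677)·0.479 = 0.487.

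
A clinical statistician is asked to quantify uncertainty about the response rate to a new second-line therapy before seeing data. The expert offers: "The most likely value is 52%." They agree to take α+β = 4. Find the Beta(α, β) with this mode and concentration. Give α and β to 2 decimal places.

For α,β > 1 the Beta mode is (α−1)/(α+β−2). With α+β = 4, the mode is (α−1)/2.
Set (α−1)/2 = 0.52 → α = 1 + 0.52·2 = 2.04.
β = 4 − α = 1.96.

α = 2.04, β = 1.96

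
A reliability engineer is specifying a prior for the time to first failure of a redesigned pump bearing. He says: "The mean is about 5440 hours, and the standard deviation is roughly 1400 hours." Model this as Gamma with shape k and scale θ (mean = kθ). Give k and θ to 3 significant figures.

k ≈ 15.1, θ ≈ 360

For Gamma(k, scale θ): mean = kθ, variance = kθ², so CV = 1/√k.
CV = SD/mean = 1400/5440 = 0.2574, hence k = 1/CV² = 15.1.
Then θ = mean/k = 5440/15.1 = 360.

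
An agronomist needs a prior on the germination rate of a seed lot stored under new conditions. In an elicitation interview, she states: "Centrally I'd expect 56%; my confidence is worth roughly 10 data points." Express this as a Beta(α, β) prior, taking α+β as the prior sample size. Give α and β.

Under the effective-sample-size interpretation, Beta(α, β) has prior mean α/(α+β) and prior sample size α+β.
So α+β = 10 and α/(α+β) = 0.56, giving α = 0.56·10 = 5.6 and β = 10 − 5.6 = 4.4.

α = 5.6, β = 4.4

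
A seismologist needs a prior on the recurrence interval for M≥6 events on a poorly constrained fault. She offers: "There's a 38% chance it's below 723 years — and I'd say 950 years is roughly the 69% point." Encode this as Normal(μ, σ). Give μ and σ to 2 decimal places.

The p-quantile of Normal(μ,σ) is μ + z_p·σ, with z_{0.38} = -0.3055 and z_{0.69} = 0.4959.
Eliminate σ: μ = (z₂·x₁ − z₁·x₂)/(z₂ − z₁) = (0.4959·723 − (-0.3055)·950)/0.8013 = 809.54.
Then σ = (x₂ − x₁)/(z₂ − z₁) = (950 − 723)/0.8013 = 283.28.

μ = 809.54, σ = 283.28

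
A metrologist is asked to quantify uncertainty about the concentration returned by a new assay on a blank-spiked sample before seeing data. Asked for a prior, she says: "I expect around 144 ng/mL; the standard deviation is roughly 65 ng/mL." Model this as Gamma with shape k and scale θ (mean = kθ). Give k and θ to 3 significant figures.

k ≈ 4.91, θ ≈ 29.3

For Gamma(k, scale θ): mean = kθ, variance = kθ², so CV = 1/√k.
CV = SD/mean = 65/144 = 0.4514, hence k = 1/CV² = 4.91.
Then θ = mean/k = 144/4.91 = 29.3.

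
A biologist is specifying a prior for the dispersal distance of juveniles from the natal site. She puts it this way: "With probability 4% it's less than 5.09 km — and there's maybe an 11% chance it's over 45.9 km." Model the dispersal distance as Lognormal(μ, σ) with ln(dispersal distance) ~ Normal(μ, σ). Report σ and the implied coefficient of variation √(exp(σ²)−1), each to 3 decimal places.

σ ≈ 0.739, CV ≈ 0.852

If T ~ Lognormal(μ,σ) then ln T ~ Normal(μ,σ), so the p-quantile of ln T is μ + z_p·σ.
ln(5.09) = 1.627 and ln(45.9) = 3.826; z_{0.04} = -1.751, z_{0.89} = 1.227.
σ = (3.826 − 1.627)/(1.227 − (-1.751)) = 0.739.
μ = 1.627 − (-1.751)·0.739 = 2.920.
CV = √(exp(σ²)−1) = √(exp(0.5456)−1) = 0.852.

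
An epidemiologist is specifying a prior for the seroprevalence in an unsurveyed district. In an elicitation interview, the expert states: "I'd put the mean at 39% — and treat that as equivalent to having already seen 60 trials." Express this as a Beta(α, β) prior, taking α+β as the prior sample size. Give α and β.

Under the effective-sample-size interpretation, Beta(α, β) has prior mean α/(α+β) and prior sample size α+β.
So α+β = 60 and α/(α+β) = 0.39, giving α = 0.39·60 = 23.4 and β = 60 − 23.4 = 36.6.

α = 23.4, β = 36.6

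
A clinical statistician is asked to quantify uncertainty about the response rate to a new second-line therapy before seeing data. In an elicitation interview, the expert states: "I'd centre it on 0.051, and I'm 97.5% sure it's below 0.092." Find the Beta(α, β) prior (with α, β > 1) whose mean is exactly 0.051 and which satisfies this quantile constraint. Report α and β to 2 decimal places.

α ≈ 7.43, β ≈ 138.23

With mean 0.051 fixed, write α = 0.051s, β = 0.949s where s = α+β.
Need P(θ < 0.092) = 0.975 under Beta(0.051s, 0.949s). Normal approximation: (q−m)/√(m(1−m)/s) ≈ z_{0.975} = 1.96, so s ≈ 0.051·0.949·(1.96)²/(0.092−0.051)² = 110.6.
At s = 110.6: P(θ<0.092) ≈ 0.959. Adjusting to match 0.975 gives s ≈ 145.66.
So α = 0.051·145.66 ≈ 7.43, β = 0.949·145.66 ≈ 138.23.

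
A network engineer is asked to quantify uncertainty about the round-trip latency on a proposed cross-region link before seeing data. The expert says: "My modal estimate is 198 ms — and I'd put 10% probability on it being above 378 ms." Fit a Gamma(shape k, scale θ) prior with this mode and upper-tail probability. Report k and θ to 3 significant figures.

k ≈ 5.57, θ ≈ 43.3

Gamma(k,θ) with k>1 has mode (k−1)θ, so θ = 198/(k−1).
Need P(X < 378) = 0.9 with θ tied to k this way. Start at k = 2, θ = 198: P(X<378) ≈ 0.569.
Too low — raise k to concentrate. Iterating converges to k ≈ 5.57.
Then θ = 198/(5.57−1) ≈ 43.3.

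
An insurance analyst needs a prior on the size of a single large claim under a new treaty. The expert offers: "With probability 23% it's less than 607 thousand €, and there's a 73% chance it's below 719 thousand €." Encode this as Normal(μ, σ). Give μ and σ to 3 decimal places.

The p-quantile of Normal(μ,σ) is μ + z_p·σ, with z_{0.23} = -0.7388 and z_{0.73} = 0.6128.
Eliminate σ: μ = (z₂·x₁ − z₁·x₂)/(z₂ − z₁) = (0.6128·607 − (-0.7388)·719)/1.352 = 668.222.
Then σ = (x₂ − x₁)/(z₂ − z₁) = (719 − 607)/1.352 = 82.861.

μ = 668.222, σ = 82.861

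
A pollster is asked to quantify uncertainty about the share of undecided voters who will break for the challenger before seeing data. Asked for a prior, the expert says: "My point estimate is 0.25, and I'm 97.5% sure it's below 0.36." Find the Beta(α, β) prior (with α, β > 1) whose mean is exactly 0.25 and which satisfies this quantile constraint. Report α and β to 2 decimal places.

α ≈ 16.60, β ≈ 49.79

With mean 0.25 fixed, write α = 0.25s, β = 0.75s where s = α+β.
Need P(θ < 0.36) = 0.975 under Beta(0.25s, 0.75s). Normal approximation: (q−m)/√(m(1−m)/s) ≈ z_{0.975} = 1.96, so s ≈ 0.25·0.75·(1.96)²/(0.36−0.25)² = 59.5.
At s = 59.5: P(θ<0.36) ≈ 0.969. Adjusting to match 0.975 gives s ≈ 66.39.
So α = 0.25·66.39 ≈ 16.60, β = 0.75·66.39 ≈ 49.79.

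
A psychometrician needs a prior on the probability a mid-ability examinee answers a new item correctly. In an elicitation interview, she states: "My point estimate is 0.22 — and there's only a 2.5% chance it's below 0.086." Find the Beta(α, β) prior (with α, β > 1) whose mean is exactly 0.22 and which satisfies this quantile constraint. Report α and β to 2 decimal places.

α ≈ 5.69, β ≈ 20.17

With mean 0.22 fixed, write α = 0.22s, β = 0.78s where s = α+β.
Need P(θ < 0.086) = 0.025 under Beta(0.22s, 0.78s). Normal approximation: (q−m)/√(m(1−m)/s) ≈ z_{0.025} = -1.96, so s ≈ 0.22·0.78·(-1.96)²/(0.086−0.22)² = 36.7.
At s = 36.7: P(θ<0.086) ≈ 0.009. Adjusting to match 0.025 gives s ≈ 25.86.
So α = 0.22·25.86 ≈ 5.69, β = 0.78·25.86 ≈ 20.17.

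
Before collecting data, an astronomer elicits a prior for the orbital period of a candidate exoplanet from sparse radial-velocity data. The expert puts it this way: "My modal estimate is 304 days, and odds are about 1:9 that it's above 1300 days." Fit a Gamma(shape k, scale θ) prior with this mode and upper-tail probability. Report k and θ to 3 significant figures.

Gamma(k,θ) with k>1 has mode (k−1)θ, so θ = 304/(k−1).
Need P(X < 1300) = 0.9 with θ tied to k this way. Start at k = 2, θ = 304: P(X<1300) ≈ 0.927.
Too high — lower k to spread out. Iterating converges to k ≈ 1.86.
Then θ = 304/(1.86−1) ≈ 353.

k ≈ 1.86, θ ≈ 353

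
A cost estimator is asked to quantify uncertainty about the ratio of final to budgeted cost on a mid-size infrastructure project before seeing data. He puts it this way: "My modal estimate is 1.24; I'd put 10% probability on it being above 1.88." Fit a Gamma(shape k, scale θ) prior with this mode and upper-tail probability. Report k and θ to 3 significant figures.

Gamma(k,θ) with k>1 has mode (k−1)θ, so θ = 1.24/(k−1).
Need P(X < 1.88) = 0.9 with θ tied to k this way. Start at k = 2, θ = 1.24: P(X<1.88) ≈ 0.448.
Too low — raise k to concentrate. Iterating converges to k ≈ 11.8.
Then θ = 1.24/(11.8−1) ≈ 0.115.

k ≈ 11.8, θ ≈ 0.115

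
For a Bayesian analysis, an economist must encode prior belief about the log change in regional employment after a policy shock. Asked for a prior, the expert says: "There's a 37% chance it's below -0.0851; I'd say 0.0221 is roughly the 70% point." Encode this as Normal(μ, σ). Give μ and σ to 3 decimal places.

μ = -0.044, σ = 0.125

The p-quantile of Normal(μ,σ) is μ + z_p·σ, with z_{0.37} = -0.3319 and z_{0.7} = 0.5244.
Eliminate σ: μ = (z₂·x₁ − z₁·x₂)/(z₂ − z₁) = (0.5244·-0.0851 − (-0.3319)·0.0221)/0.8563 = -0.044.
Then σ = (x₂ − x₁)/(z₂ − z₁) = (0.0221 − -0.0851)/0.8563 = 0.125.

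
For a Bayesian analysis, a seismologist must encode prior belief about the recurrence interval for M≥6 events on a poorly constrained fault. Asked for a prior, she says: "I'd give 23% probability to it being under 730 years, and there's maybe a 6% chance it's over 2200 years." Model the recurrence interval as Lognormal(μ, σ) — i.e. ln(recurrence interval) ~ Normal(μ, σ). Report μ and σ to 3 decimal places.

If T ~ Lognormal(μ,σ) then ln T ~ Normal(μ,σ), so the p-quantile of ln T is μ + z_p·σ.
ln(730) = 6.593 and ln(2200) = 7.696; z_{0.23} = -0.7388, z_{0.94} = 1.555.
σ = (7.696 − 6.593)/(1.555 − (-0.7388)) = 0.481.
μ = 6.593 − (-0.7388)·0.481 = 6.948.

μ ≈ 6.948, σ ≈ 0.481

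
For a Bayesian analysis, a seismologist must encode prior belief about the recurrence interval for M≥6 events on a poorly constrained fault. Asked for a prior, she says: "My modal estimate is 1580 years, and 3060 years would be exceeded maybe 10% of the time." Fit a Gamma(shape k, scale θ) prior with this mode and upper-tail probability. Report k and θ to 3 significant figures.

Gamma(k,θ) with k>1 has mode (k−1)θ, so θ = 1580/(k−1).
Need P(X < 3060) = 0.9 with θ tied to k this way. Start at k = 2, θ = 1580: P(X<3060) ≈ 0.577.
Too low — raise k to concentrate. Iterating converges to k ≈ 5.38.
Then θ = 1580/(5.38−1) ≈ 361.

k ≈ 5.38, θ ≈ 361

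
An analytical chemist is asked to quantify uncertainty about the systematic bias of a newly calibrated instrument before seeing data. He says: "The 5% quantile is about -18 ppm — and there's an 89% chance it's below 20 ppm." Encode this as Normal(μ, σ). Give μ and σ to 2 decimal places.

For Normal(μ,σ), the p-quantile is μ + z_p·σ. Here z_{0.05} = -1.645, z_{0.89} = 1.227.
So -18 = μ − 1.645σ and 20 = μ + 1.227σ.
Subtracting: σ = (20 − -18)/(1.227 − (-1.645)) = 13.23.
Then μ = -18 − (-1.645)·13.23 = 3.77.

μ = 3.77, σ = 13.23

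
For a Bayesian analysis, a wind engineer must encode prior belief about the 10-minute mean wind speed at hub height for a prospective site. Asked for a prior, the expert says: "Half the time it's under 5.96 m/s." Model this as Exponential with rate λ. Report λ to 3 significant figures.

Exponential median = ln 2 / λ, so λ = ln 2 / 5.96 = 0.116.

λ ≈ 0.116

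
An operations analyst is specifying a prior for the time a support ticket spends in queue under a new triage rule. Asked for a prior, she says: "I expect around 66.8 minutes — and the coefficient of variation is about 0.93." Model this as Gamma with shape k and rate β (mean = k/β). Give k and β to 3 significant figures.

k ≈ 1.16, β ≈ 0.0173

For Gamma(k, rate β): mean = k/β, variance = k/β², so CV = 1/√k.
CV = 0.93, hence k = 1/CV² = 1.16.
Then β = k/mean = 1.16/66.8 = 0.0173.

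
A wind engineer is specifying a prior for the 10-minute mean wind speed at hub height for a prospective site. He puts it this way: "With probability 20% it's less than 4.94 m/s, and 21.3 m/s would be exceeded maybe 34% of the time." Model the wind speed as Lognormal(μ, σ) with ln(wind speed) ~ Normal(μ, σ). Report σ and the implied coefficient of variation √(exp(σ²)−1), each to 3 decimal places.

σ ≈ 1.165, CV ≈ 1.699

If T ~ Lognormal(μ,σ) then ln T ~ Normal(μ,σ), so the p-quantile of ln T is μ + z_p·σ.
ln(4.94) = 1.597 and ln(21.3) = 3.059; z_{0.2} = -0.8416, z_{0.66} = 0.4125.
σ = (3.059 − 1.597)/(0.4125 − (-0.8416)) = 1.165.
μ = 1.597 − (-0.8416)·1.165 = 2.578.
CV = √(exp(σ²)−1) = √(exp(1.3578)−1) = 1.699.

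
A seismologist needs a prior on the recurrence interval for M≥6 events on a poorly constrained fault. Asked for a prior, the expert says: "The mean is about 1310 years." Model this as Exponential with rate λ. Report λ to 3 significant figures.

λ ≈ 0.000763

Exponential mean = 1/λ, so λ = 1/1310.0 = 0.000763.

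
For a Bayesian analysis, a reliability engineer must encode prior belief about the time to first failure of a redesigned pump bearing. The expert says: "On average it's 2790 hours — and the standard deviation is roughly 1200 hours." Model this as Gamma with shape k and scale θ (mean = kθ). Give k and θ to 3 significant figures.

For Gamma(k, scale θ): mean = kθ, variance = kθ², so CV = 1/√k.
CV = SD/mean = 1200/2790 = 0.4301, hence k = 1/CV² = 5.41.
Then θ = mean/k = 2790/5.41 = 516.

k ≈ 5.41, θ ≈ 516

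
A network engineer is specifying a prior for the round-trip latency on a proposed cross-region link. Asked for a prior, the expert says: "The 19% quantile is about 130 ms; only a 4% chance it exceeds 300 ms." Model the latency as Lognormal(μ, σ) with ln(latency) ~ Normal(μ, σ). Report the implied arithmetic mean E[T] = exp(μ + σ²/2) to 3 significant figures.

E[T] ≈ 181 ms

If T ~ Lognormal(μ,σ) then ln T ~ Normal(μ,σ), so the p-quantile of ln T is μ + z_p·σ.
ln(130) = 4.868 and ln(300) = 5.704; z_{0.19} = -0.8779, z_{0.96} = 1.751.
σ = (5.704 − 4.868)/(1.751 − (-0.8779)) = 0.318.
μ = 4.868 − (-0.8779)·0.318 = 5.147.
E[T] = exp(μ + σ²/2) = exp(5.147 + 0.0506) = 181 ms.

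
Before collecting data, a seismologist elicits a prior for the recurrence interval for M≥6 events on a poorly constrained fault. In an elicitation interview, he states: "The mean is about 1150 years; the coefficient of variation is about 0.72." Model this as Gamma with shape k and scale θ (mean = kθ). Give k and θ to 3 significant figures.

For Gamma(k, scale θ): mean = kθ, variance = kθ², so CV = 1/√k.
CV = 0.72, hence k = 1/CV² = 1.93.
Then θ = mean/k = 1150/1.93 = 596.

k ≈ 1.93, θ ≈ 596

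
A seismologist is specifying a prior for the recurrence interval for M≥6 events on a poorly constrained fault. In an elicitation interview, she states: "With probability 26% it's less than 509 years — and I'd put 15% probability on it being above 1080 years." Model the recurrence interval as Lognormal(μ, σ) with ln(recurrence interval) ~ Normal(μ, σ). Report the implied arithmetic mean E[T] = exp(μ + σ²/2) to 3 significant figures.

If T ~ Lognormal(μ,σ) then ln T ~ Normal(μ,σ), so the p-quantile of ln T is μ + z_p·σ.
ln(509) = 6.232 and ln(1080) = 6.985; z_{0.26} = -0.6433, z_{0.85} = 1.036.
σ = (6.985 − 6.232)/(1.036 − (-0.6433)) = 0.448.
μ = 6.232 − (-0.6433)·0.448 = 6.521.
E[T] = exp(μ + σ²/2) = exp(6.521 + 0.1003) = 751 years.

E[T] ≈ 751 years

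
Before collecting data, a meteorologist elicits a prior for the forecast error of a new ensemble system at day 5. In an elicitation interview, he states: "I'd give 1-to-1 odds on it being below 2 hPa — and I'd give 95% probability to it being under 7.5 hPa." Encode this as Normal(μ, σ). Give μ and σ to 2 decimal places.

For Normal(μ,σ), the p-quantile is μ + z_p·σ. Here z_{0.5} = 0, z_{0.95} = 1.645.
So 2 = μ + 0σ and 7.5 = μ + 1.645σ.
Subtracting: σ = (7.5 − 2)/(1.645 − (0)) = 3.34.
Then μ = 2 − (0)·3.34 = 2.00.

μ = 2.00, σ = 3.34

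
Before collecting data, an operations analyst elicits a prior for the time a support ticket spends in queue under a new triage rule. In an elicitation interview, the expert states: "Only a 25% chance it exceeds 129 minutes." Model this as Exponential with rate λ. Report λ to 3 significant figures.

λ ≈ 0.0107

P(T > 129.0) = e^(−λ·129.0) = 0.25, so λ = −ln(0.25)/129.0 = 0.0107.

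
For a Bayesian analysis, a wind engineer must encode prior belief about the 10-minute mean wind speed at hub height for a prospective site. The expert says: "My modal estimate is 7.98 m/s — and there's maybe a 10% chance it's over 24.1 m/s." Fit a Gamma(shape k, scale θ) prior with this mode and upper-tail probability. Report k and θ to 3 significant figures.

k ≈ 2.56, θ ≈ 5.13

Gamma(k,θ) with k>1 has mode (k−1)θ, so θ = 7.98/(k−1).
Need P(X < 24.1) = 0.9 with θ tied to k this way. Start at k = 2, θ = 7.98: P(X<24.1) ≈ 0.804.
Too low — raise k to concentrate. Iterating converges to k ≈ 2.56.
Then θ = 7.98/(2.56−1) ≈ 5.13.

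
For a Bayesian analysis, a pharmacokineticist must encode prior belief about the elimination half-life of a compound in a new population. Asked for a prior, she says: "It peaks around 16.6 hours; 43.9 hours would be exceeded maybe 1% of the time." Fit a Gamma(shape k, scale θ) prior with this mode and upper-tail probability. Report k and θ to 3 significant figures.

Gamma(k,θ) with k>1 has mode (k−1)θ, so θ = 16.6/(k−1).
Need P(X < 43.9) = 0.99 with θ tied to k this way. Start at k = 2, θ = 16.6: P(X<43.9) ≈ 0.741.
Too low — raise k to concentrate. Iterating converges to k ≈ 5.9.
Then θ = 16.6/(5.9−1) ≈ 3.39.

k ≈ 5.9, θ ≈ 3.39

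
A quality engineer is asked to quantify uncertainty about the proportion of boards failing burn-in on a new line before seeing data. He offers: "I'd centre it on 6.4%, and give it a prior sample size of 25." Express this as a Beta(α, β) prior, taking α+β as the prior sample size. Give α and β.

Under the effective-sample-size interpretation, Beta(α, β) has prior mean α/(α+β) and prior sample size α+β.
So α+β = 25 and α/(α+β) = 0.064, giving α = 0.064·25 = 1.6 and β = 25 − 1.6 = 23.4.

α = 1.6, β = 23.4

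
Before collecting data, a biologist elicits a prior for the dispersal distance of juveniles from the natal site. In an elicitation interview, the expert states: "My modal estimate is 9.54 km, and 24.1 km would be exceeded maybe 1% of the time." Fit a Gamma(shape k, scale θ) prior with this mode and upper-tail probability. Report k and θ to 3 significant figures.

k ≈ 6.45, θ ≈ 1.75

Gamma(k,θ) with k>1 has mode (k−1)θ, so θ = 9.54/(k−1).
Need P(X < 24.1) = 0.99 with θ tied to k this way. Start at k = 2, θ = 9.54: P(X<24.1) ≈ 0.718.
Too low — raise k to concentrate. Iterating converges to k ≈ 6.45.
Then θ = 9.54/(6.45−1) ≈ 1.75.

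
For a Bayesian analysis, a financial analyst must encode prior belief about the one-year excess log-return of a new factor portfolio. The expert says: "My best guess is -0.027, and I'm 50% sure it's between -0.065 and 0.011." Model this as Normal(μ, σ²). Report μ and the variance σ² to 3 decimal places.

μ = -0.027, σ² = 0.003

A symmetric 50% interval runs μ ± z·σ with z = 0.6745.
Half-width = 0.038, so σ = 0.038/0.6745 = 0.0563 and σ² = 0.003.
μ is the stated best guess, -0.027.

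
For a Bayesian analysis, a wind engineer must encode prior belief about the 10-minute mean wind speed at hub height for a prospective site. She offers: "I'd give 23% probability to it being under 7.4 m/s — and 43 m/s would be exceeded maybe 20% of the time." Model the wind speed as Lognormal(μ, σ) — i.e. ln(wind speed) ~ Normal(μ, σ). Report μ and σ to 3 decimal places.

If T ~ Lognormal(μ,σ) then ln T ~ Normal(μ,σ), so the p-quantile of ln T is μ + z_p·σ.
ln(7.4) = 2.001 and ln(43) = 3.761; z_{0.23} = -0.7388, z_{0.8} = 0.8416.
σ = (3.761 − 2.001)/(0.8416 − (-0.7388)) = 1.113.
μ = 2.001 − (-0.7388)·1.113 = 2.824.

μ ≈ 2.824, σ ≈ 1.113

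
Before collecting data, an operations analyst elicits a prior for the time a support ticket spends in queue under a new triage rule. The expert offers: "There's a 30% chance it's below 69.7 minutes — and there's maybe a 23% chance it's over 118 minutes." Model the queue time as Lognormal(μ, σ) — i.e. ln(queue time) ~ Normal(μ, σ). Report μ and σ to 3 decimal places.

If T ~ Lognormal(μ,σ) then ln T ~ Normal(μ,σ), so the p-quantile of ln T is μ + z_p·σ.
ln(69.7) = 4.244 and ln(118) = 4.771; z_{0.3} = -0.5244, z_{0.77} = 0.7388.
σ = (4.771 − 4.244)/(0.7388 − (-0.5244)) = 0.417.
μ = 4.244 − (-0.5244)·0.417 = 4.463.

μ ≈ 4.463, σ ≈ 0.417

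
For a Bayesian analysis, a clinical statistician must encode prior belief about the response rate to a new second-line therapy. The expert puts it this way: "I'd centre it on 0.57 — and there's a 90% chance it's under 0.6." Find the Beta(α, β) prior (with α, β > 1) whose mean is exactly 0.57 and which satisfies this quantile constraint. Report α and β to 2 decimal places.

α ≈ 253.60, β ≈ 191.31

With mean 0.57 fixed, write α = 0.57s, β = 0.43s where s = α+β.
Need P(θ < 0.6) = 0.9 under Beta(0.57s, 0.43s). Normal approximation: (q−m)/√(m(1−m)/s) ≈ z_{0.9} = 1.28, so s ≈ 0.57·0.43·(1.28)²/(0.6−0.57)² = 447.3.
At s = 447.3: P(θ<0.6) ≈ 0.901. Adjusting to match 0.9 gives s ≈ 444.92.
So α = 0.57·444.92 ≈ 253.60, β = 0.43·444.92 ≈ 191.31.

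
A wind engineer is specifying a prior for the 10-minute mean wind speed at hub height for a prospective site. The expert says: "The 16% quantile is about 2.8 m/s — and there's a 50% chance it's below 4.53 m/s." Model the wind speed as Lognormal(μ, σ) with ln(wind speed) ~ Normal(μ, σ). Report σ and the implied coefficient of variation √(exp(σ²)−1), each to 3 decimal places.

σ ≈ 0.484, CV ≈ 0.514

If T ~ Lognormal(μ,σ) then ln T ~ Normal(μ,σ), so the p-quantile of ln T is μ + z_p·σ.
ln(2.8) = 1.03 and ln(4.53) = 1.511; z_{0.16} = -0.9945, z_{0.5} = 0.
σ = (1.511 − 1.03)/(0 − (-0.9945)) = 0.484.
μ = 1.03 − (-0.9945)·0.484 = 1.511.
CV = √(exp(σ²)−1) = √(exp(0.2340)−1) = 0.514.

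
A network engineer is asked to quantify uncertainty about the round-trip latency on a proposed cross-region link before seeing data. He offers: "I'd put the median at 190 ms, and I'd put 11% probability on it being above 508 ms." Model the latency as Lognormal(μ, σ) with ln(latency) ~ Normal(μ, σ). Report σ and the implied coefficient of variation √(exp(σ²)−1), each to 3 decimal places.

If T ~ Lognormal(μ,σ) then ln T ~ Normal(μ,σ), so the p-quantile of ln T is μ + z_p·σ.
ln(190) = 5.247 and ln(508) = 6.23; z_{0.5} = 0, z_{0.89} = 1.227.
σ = (6.23 − 5.247)/(1.227 − (0)) = 0.802.
μ = 5.247 − (0)·0.802 = 5.247.
CV = √(exp(σ²)−1) = √(exp(0.6429)−1) = 0.950.

σ ≈ 0.802, CV ≈ 0.950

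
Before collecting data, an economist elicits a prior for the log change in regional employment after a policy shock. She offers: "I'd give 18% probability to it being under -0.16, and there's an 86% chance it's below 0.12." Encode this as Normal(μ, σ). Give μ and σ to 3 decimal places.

The p-quantile of Normal(μ,σ) is μ + z_p·σ, with z_{0.18} = -0.9154 and z_{0.86} = 1.08.
Eliminate σ: μ = (z₂·x₁ − z₁·x₂)/(z₂ − z₁) = (1.08·-0.16 − (-0.9154)·0.12)/1.996 = -0.032.
Then σ = (x₂ − x₁)/(z₂ − z₁) = (0.12 − -0.16)/1.996 = 0.140.

μ = -0.032, σ = 0.140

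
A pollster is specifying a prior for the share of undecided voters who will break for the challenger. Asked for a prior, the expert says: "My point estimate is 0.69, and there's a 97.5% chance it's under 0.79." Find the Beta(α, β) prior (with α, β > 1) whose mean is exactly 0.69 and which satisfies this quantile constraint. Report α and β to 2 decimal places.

α ≈ 50.42, β ≈ 22.65

With mean 0.69 fixed, write α = 0.69s, β = 0.31s where s = α+β.
Need P(θ < 0.79) = 0.975 under Beta(0.69s, 0.31s). Normal approximation: (q−m)/√(m(1−m)/s) ≈ z_{0.975} = 1.96, so s ≈ 0.69·0.31·(1.96)²/(0.79−0.69)² = 82.2.
At s = 82.2: P(θ<0.79) ≈ 0.981. Adjusting to match 0.975 gives s ≈ 73.08.
So α = 0.69·73.08 ≈ 50.42, β = 0.31·73.08 ≈ 22.65.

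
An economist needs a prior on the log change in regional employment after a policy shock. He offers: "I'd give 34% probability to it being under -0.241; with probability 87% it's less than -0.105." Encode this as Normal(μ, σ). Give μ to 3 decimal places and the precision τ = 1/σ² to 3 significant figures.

The p-quantile of Normal(μ,σ) is μ + z_p·σ, with z_{0.34} = -0.4125 and z_{0.87} = 1.126.
Eliminate σ: μ = (z₂·x₁ − z₁·x₂)/(z₂ − z₁) = (1.126·-0.241 − (-0.4125)·-0.105)/1.539 = -0.205.
Then σ = (x₂ − x₁)/(z₂ − z₁) = (-0.105 − -0.241)/1.539 = 0.088.
Precision τ = 1/σ² = 1/0.08838² = 128.

μ = -0.205, τ = 128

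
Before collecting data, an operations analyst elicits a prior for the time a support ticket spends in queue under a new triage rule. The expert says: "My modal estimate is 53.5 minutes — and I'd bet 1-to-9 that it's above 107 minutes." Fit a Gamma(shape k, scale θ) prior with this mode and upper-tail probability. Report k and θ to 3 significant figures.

k ≈ 4.99, θ ≈ 13.4

Gamma(k,θ) with k>1 has mode (k−1)θ, so θ = 53.5/(k−1).
Need P(X < 107) = 0.9 with θ tied to k this way. Start at k = 2, θ = 53.5: P(X<107) ≈ 0.594.
Too low — raise k to concentrate. Iterating converges to k ≈ 4.99.
Then θ = 53.5/(4.99−1) ≈ 13.4.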